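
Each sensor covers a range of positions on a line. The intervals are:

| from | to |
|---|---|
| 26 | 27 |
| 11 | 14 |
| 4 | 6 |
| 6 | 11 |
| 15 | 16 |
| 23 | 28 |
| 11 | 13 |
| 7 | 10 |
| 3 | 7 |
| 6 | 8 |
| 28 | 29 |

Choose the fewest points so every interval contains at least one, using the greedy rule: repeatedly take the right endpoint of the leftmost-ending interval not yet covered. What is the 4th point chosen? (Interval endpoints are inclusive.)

Sort by right endpoint; whenever an interval is uncovered, place a point at its right end.
By right end: [4,6]  [3,7]  [6,8]  [7,10]  [6,11]  [11,13]  [11,14]  [15,16]  [26,27]  [23,28]  [28,29]
[4,6] uncovered → point at 6; [7,10] uncovered → point at 10; [11,13] uncovered → point at 13; [15,16] uncovered → point at 16; [26,27] uncovered → point at 27; [28,29] uncovered → point at 29.
Points: 6, 10, 13, 16, 27, 29 (6 total).

16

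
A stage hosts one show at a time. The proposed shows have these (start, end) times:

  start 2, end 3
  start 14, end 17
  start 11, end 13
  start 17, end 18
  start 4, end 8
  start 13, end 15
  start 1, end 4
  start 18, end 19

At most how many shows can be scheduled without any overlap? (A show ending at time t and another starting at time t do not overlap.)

Greedy by earliest finish: after sorting by end time, pick each interval compatible with the last pick.
By end time: (2,3), (1,4), (4,8), (11,13), (13,15), (14,17), (17,18), (18,19).
Pick (2,3); next start ≥ 3 → (4,8); next start ≥ 8 → (11,13); next start ≥ 13 → (13,15); next start ≥ 15 → (17,18); next start ≥ 18 → (18,19).
Selected 6 shows.

6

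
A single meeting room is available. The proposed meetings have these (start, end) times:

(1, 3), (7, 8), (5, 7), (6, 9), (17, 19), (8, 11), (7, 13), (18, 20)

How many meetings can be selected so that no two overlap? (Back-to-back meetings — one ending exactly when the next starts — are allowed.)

5

Greedy by earliest finish: after sorting by end time, pick each interval compatible with the last pick.
By end time: (1,3), (5,7), (7,8), (6,9), (8,11), (7,13), (17,19), (18,20).
Pick (1,3); next start ≥ 3 → (5,7); next start ≥ 7 → (7,8); next start ≥ 8 → (8,11); next start ≥ 11 → (17,19).
Selected 5 meetings.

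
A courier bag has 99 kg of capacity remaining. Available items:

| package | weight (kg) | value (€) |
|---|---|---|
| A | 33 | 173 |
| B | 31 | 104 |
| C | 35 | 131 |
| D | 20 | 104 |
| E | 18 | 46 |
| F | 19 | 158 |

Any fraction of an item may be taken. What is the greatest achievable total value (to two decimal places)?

Ratios (sorted): F 8.32, A 5.24, D 5.20, C 3.74, B 3.35, E 2.56
take F (19 @ 158); take A (33 @ 173); take D (20 @ 104); take 27/35 of C → 101.06. Capacity used 99/99.
Total value = 536.06

536.06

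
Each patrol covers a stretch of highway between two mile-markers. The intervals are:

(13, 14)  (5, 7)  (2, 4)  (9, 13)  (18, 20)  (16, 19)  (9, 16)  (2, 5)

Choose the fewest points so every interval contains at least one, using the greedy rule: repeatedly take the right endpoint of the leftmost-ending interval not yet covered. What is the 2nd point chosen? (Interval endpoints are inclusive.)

7

Sort by right endpoint; whenever an interval is uncovered, place a point at its right end.
By right end: [2,4]  [2,5]  [5,7]  [9,13]  [13,14]  [9,16]  [16,19]  [18,20]
[2,4] uncovered → point at 4; [5,7] uncovered → point at 7; [9,13] uncovered → point at 13; [16,19] uncovered → point at 19.
Points: 4, 7, 13, 19 (4 total).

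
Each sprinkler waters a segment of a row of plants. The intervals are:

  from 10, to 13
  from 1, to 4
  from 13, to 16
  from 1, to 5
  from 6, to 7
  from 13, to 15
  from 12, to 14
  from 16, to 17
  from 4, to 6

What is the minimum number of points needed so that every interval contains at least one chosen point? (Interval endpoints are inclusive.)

4

By right end: [1,4]  [1,5]  [4,6]  [6,7]  [10,13]  [12,14]  [13,15]  [13,16]  [16,17]
[1,4] uncovered → point at 4; [6,7] uncovered → point at 7; [10,13] uncovered → point at 13; [16,17] uncovered → point at 17.
Points: 4, 7, 13, 17 (4 total).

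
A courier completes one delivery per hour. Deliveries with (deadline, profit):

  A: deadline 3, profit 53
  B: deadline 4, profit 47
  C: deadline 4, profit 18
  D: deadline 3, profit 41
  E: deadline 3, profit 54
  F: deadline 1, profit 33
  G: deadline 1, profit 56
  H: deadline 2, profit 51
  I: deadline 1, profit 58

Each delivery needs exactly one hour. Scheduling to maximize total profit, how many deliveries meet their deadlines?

Sort by profit descending; place each in the latest free slot ≤ its deadline.
Profit order: I=58 G=56 E=54 A=53 H=51 B=47 D=41 F=33 C=18
Assign: I→slot 1, G skipped, E→slot 3, A→slot 2, H skipped, B→slot 4, D skipped, F skipped, C skipped.
Slots: [1:I] [2:A] [3:E] [4:B]
4 of 9 scheduled.

4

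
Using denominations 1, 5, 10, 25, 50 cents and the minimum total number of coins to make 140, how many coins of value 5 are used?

1

Greedy: take as many of the largest coin as possible, then repeat with the remainder.
140 = 2×50 + 1×25 + 1×10 + 1×5
Count of 5: 1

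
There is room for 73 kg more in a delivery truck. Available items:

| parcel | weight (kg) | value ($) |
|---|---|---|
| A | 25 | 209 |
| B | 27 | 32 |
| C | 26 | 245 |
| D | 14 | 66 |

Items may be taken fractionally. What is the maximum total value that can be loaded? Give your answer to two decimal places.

529.48

Sort by value per unit weight and fill in that order.
Order: C (245/26=9.42) > A (209/25=8.36) > D (66/14=4.71) > B (32/27=1.19)
Fill: take C (26 @ 245) → take A (25 @ 209) → take D (14 @ 66) → take 8/27 of B → 9.48; 73/73 used.
Total value = 529.48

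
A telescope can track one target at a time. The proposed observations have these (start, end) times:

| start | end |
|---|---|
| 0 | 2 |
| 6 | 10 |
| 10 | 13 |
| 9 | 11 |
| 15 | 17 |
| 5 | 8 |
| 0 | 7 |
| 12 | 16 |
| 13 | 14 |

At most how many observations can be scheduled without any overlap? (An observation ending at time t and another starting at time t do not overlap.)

5

Order by finish time; keep every interval that doesn't clash with the previous kept one.
Sorted by end: (0,2)  (0,7)  (5,8)  (6,10)  (9,11)  (10,13)  (13,14)  (12,16)  (15,17)
take (0,2); skip (0,7); take (5,8); take (9,11); take (13,14); skip (12,16); take (15,17).
Selected 5 observations.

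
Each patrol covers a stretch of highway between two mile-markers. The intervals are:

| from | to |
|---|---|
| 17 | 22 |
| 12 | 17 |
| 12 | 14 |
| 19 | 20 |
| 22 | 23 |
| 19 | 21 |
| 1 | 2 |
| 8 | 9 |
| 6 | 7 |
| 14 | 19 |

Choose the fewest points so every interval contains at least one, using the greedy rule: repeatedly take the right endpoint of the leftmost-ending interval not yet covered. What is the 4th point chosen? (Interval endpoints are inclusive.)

14

By right end: [1,2]  [6,7]  [8,9]  [12,14]  [12,17]  [14,19]  [19,20]  [19,21]  [17,22]  [22,23]
[1,2] uncovered → point at 2; [6,7] uncovered → point at 7; [8,9] uncovered → point at 9; [12,14] uncovered → point at 14; [19,20] uncovered → point at 20; [22,23] uncovered → point at 23.
Points: 2, 7, 9, 14, 20, 23 (6 total).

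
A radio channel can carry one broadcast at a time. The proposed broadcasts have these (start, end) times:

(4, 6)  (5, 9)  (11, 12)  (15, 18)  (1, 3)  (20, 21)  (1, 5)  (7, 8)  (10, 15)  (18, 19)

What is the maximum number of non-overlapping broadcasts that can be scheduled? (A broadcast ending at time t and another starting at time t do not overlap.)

7

Greedy by earliest finish: after sorting by end time, pick each interval compatible with the last pick.
By end time: (1,3), (1,5), (4,6), (7,8), (5,9), (11,12), (10,15), (15,18), (18,19), (20,21).
Pick (1,3); next start ≥ 3 → (4,6); next start ≥ 6 → (7,8); next start ≥ 8 → (11,12); next start ≥ 12 → (15,18); next start ≥ 18 → (18,19); next start ≥ 19 → (20,21).
Selected 7 broadcasts.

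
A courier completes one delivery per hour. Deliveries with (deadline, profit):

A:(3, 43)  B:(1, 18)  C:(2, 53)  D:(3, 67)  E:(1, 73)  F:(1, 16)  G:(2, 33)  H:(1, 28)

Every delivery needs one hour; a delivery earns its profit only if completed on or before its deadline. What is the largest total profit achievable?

193

Sort by profit descending; place each in the latest free slot ≤ its deadline.
Profit order: E=73 D=67 C=53 A=43 G=33 H=28 B=18 F=16
Assign: E→slot 1, D→slot 3, C→slot 2, A skipped, G skipped, H skipped, B skipped, F skipped.
Slots: [1:E] [2:C] [3:D]
Profit = 73 + 53 + 67 = 193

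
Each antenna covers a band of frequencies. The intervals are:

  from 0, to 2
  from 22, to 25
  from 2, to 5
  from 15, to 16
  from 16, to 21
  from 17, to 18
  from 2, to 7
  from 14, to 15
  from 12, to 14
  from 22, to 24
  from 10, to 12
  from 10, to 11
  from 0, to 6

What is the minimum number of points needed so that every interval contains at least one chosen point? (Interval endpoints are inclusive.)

Process intervals by earliest right end; each time one isn't hit yet, stab at its right endpoint.
Sorted: [0,2] [2,5] [0,6] [2,7] [10,11] [10,12] [12,14] [14,15] [15,16] [17,18] [16,21] [22,24] [22,25]
{[0,2],[2,5],[0,6],[2,7]} hit by 2; {[10,11],[10,12]} hit by 11; {[12,14],[14,15]} hit by 14; {[15,16]} hit by 16; {[17,18],[16,21]} hit by 18; {[22,24],[22,25]} hit by 24.
Points: 2, 11, 14, 16, 18, 24 (6 total).

6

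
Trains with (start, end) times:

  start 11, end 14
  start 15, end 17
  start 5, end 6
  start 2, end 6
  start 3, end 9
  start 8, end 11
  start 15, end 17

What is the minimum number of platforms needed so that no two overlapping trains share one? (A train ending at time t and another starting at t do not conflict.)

The answer is the maximum number of intervals overlapping at any instant.
starts: [2, 3, 5, 8, 11, 15, 15]
ends:   [6, 6, 9, 11, 14, 17, 17]
s2→1 s3→2 s5→3  — peak 3.

3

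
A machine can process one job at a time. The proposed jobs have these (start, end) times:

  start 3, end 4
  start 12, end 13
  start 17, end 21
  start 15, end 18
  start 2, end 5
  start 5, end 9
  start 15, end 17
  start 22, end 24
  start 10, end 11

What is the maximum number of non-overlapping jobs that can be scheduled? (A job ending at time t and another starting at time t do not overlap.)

7

Sorted by end: (3,4)  (2,5)  (5,9)  (10,11)  (12,13)  (15,17)  (15,18)  (17,21)  (22,24)
take (3,4); take (5,9); take (10,11); take (12,13); take (15,17); take (17,21); take (22,24).
Selected 7 jobs.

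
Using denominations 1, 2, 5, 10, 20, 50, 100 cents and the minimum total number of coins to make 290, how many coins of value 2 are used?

0

Greedy: take as many of the largest coin as possible, then repeat with the remainder.
290 − 2×100→90 − 1×50→40 − 2×20→0
Count of 2: 0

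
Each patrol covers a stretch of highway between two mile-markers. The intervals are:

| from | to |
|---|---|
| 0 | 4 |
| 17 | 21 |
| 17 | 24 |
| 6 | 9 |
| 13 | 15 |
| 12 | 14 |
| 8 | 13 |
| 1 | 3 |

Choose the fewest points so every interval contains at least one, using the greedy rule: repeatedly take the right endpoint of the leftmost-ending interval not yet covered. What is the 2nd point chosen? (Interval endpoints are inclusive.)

Sorted: [1,3] [0,4] [6,9] [8,13] [12,14] [13,15] [17,21] [17,24]
{[1,3],[0,4]} hit by 3; {[6,9],[8,13]} hit by 9; {[12,14],[13,15]} hit by 14; {[17,21],[17,24]} hit by 21.
Points: 3, 9, 14, 21 (4 total).

9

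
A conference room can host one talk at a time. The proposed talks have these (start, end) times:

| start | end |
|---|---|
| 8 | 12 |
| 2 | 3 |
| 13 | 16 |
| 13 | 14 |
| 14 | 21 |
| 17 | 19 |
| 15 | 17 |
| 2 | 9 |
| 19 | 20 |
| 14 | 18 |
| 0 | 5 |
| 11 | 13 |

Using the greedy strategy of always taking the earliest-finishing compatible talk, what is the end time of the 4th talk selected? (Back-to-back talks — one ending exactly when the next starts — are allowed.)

17

Order by finish time; keep every interval that doesn't clash with the previous kept one.
By end time: (2,3), (0,5), (2,9), (8,12), (11,13), (13,14), (13,16), (15,17), (14,18), (17,19), (19,20), (14,21).
Pick (2,3); next start ≥ 3 → (8,12); next start ≥ 12 → (13,14); next start ≥ 14 → (15,17); next start ≥ 17 → (17,19); next start ≥ 19 → (19,20).
Selected: (2,3) (8,12) (13,14) (15,17) (17,19) (19,20)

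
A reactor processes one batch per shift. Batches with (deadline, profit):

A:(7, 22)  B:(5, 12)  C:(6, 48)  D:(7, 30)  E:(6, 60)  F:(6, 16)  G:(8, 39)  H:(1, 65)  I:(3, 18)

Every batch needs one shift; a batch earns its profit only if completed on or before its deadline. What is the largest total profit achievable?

Sort by profit descending; place each in the latest free slot ≤ its deadline.
By profit: H(d1,65), E(d6,60), C(d6,48), G(d8,39), D(d7,30), A(d7,22), I(d3,18), F(d6,16), B(d5,12)
H→slot 1; E→slot 6; C→slot 5; G→slot 8; D→slot 7; A→slot 4; I→slot 3; F→slot 2; B skipped.
Profit = 65 + 16 + 18 + 22 + 48 + 60 + 30 + 39 = 298

298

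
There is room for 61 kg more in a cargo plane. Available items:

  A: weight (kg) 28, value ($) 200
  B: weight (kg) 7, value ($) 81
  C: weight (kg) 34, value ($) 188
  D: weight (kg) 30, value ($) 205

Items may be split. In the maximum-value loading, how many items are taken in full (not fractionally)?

Greedy by value/weight ratio, highest first.
Ratios (sorted): B 11.57, A 7.14, D 6.83, C 5.53
take B (7 @ 81); take A (28 @ 200); take 26/30 of D → 177.67. Capacity used 61/61.
2 item(s) taken whole; one partial (take 26/30 of D).

2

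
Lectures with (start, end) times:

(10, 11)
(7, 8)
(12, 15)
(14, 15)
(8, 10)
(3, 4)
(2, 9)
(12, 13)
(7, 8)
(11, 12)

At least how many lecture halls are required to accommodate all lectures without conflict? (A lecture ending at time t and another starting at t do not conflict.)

3

Events (time:±→running): 2:+→1 3:+→2 4:-→1 7:+→2 7:+→3 … peak 3.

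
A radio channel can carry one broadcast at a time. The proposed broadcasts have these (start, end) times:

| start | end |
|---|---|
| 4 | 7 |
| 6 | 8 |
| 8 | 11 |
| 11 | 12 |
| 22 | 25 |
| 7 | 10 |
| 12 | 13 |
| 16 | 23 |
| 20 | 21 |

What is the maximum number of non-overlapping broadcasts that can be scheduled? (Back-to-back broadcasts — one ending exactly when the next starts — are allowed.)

Order by finish time; keep every interval that doesn't clash with the previous kept one.
Sorted by end: (4,7)  (6,8)  (7,10)  (8,11)  (11,12)  (12,13)  (20,21)  (16,23)  (22,25)
take (4,7); take (7,10); skip (8,11); take (11,12); take (12,13); take (20,21); take (22,25).
Selected 6 broadcasts.

6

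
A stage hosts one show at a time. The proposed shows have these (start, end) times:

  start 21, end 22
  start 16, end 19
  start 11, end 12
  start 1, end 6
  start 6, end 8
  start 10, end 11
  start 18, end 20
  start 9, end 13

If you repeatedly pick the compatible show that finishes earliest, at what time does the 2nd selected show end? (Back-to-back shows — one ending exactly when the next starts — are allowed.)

8

By end time: (1,6), (6,8), (10,11), (11,12), (9,13), (16,19), (18,20), (21,22).
Pick (1,6); next start ≥ 6 → (6,8); next start ≥ 8 → (10,11); next start ≥ 11 → (11,12); next start ≥ 12 → (16,19); next start ≥ 19 → (21,22).
Selected: (1,6) (6,8) (10,11) (11,12) (16,19) (21,22)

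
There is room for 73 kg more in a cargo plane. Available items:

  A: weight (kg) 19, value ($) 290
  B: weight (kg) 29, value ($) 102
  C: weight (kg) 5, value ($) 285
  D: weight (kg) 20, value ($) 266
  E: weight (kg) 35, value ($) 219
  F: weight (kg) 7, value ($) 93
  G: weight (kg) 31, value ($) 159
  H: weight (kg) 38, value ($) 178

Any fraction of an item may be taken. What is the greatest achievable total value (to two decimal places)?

1071.66

Greedy by value/weight ratio, highest first.
Order: C (285/5=57.00) > A (290/19=15.26) > D (266/20=13.30) > F (93/7=13.29) > E (219/35=6.26) > G (159/31=5.13) > H (178/38=4.68) > B (102/29=3.52)
Fill: take C (5 @ 285) → take A (19 @ 290) → take D (20 @ 266) → take F (7 @ 93) → take 22/35 of E → 137.66; 73/73 used.
Total value = 1071.66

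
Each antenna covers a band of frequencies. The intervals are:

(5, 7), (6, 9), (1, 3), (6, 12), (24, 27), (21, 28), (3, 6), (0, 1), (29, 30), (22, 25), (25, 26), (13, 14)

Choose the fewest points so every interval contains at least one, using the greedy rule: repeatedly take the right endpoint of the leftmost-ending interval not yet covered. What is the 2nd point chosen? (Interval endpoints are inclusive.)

Process intervals by earliest right end; each time one isn't hit yet, stab at its right endpoint.
By right end: [0,1]  [1,3]  [3,6]  [5,7]  [6,9]  [6,12]  [13,14]  [22,25]  [25,26]  [24,27]  [21,28]  [29,30]
[0,1] uncovered → point at 1; [3,6] uncovered → point at 6; [13,14] uncovered → point at 14; [22,25] uncovered → point at 25; [29,30] uncovered → point at 30.
Points: 1, 6, 14, 25, 30 (5 total).

6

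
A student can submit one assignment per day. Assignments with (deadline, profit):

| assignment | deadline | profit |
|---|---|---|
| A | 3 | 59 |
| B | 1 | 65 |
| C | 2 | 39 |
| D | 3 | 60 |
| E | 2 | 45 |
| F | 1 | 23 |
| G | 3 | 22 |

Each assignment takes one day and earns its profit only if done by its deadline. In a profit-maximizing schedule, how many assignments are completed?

Sort by profit descending; place each in the latest free slot ≤ its deadline.
Profit order: B=65 D=60 A=59 E=45 C=39 F=23 G=22
Assign: B→slot 1, D→slot 3, A→slot 2, E skipped, C skipped, F skipped, G skipped.
Slots: [1:B] [2:A] [3:D]
3 of 7 scheduled.

3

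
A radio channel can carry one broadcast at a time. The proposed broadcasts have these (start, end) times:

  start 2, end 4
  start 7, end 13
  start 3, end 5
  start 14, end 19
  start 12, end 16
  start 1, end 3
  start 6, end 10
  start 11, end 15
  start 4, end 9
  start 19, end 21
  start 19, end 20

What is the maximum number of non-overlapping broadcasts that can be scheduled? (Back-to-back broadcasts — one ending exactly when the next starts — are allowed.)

5

Sort by end time and greedily take each interval whose start is ≥ the last chosen end.
Sorted by end: (1,3)  (2,4)  (3,5)  (4,9)  (6,10)  (7,13)  (11,15)  (12,16)  (14,19)  (19,20)  (19,21)
take (1,3); take (3,5); skip (4,9); take (6,10); skip (7,13); take (11,15); skip (14,19); take (19,20).
Selected 5 broadcasts.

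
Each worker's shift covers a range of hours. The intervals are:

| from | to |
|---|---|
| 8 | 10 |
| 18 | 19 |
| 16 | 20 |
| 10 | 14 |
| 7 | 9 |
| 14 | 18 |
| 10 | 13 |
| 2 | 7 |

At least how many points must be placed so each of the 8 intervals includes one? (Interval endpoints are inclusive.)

Process intervals by earliest right end; each time one isn't hit yet, stab at its right endpoint.
Sorted: [2,7] [7,9] [8,10] [10,13] [10,14] [14,18] [18,19] [16,20]
{[2,7],[7,9]} hit by 7; {[8,10],[10,13],[10,14]} hit by 10; {[14,18],[18,19],[16,20]} hit by 18.
Points: 7, 10, 18 (3 total).

3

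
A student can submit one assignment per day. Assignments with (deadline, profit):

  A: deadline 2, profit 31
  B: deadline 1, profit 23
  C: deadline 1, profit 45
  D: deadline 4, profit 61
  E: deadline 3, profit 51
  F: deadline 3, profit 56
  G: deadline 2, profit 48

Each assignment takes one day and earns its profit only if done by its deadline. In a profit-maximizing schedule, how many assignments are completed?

Sort by profit descending; place each in the latest free slot ≤ its deadline.
Profit order: D=61 F=56 E=51 G=48 C=45 A=31 B=23
Assign: D→slot 4, F→slot 3, E→slot 2, G→slot 1, C skipped, A skipped, B skipped.
Slots: [1:G] [2:E] [3:F] [4:D]
4 of 7 scheduled.

4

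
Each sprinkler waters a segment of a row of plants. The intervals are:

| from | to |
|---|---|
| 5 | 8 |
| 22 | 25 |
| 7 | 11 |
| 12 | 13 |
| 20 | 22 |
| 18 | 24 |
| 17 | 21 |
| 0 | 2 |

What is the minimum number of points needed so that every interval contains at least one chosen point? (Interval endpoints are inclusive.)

5

Process intervals by earliest right end; each time one isn't hit yet, stab at its right endpoint.
Sorted: [0,2] [5,8] [7,11] [12,13] [17,21] [20,22] [18,24] [22,25]
{[0,2]} hit by 2; {[5,8],[7,11]} hit by 8; {[12,13]} hit by 13; {[17,21],[20,22],[18,24]} hit by 21; {[22,25]} hit by 25.
Points: 2, 8, 13, 21, 25 (5 total).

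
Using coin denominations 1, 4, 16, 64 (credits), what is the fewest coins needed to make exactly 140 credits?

5

140 − 2×64→12 − 3×4→0
Total coins = 2 + 3 = 5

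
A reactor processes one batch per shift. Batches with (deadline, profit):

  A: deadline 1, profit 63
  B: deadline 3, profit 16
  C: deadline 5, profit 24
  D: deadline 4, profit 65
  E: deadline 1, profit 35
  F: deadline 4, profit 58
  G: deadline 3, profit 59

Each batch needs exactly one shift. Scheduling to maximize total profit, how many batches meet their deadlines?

By profit: D(d4,65), A(d1,63), G(d3,59), F(d4,58), E(d1,35), C(d5,24), B(d3,16)
D→slot 4; A→slot 1; G→slot 3; F→slot 2; E skipped; C→slot 5; B skipped.
5 of 7 scheduled.

5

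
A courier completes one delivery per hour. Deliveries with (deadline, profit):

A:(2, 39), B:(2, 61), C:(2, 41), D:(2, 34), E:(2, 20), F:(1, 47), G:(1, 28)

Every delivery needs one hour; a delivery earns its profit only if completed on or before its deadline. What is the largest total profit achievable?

108

By profit: B(d2,61), F(d1,47), C(d2,41), A(d2,39), D(d2,34), G(d1,28), E(d2,20)
B→slot 2; F→slot 1; C skipped; A skipped; D skipped; G skipped; E skipped.
Profit = 47 + 61 = 108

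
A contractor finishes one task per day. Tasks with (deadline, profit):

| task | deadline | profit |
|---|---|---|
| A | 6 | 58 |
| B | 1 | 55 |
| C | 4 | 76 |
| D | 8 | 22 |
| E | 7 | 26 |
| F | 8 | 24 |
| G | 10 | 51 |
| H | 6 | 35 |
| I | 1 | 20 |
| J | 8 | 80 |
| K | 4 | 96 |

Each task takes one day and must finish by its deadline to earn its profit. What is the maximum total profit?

501

Sort by profit descending; place each in the latest free slot ≤ its deadline.
By profit: K(d4,96), J(d8,80), C(d4,76), A(d6,58), B(d1,55), G(d10,51), H(d6,35), E(d7,26), F(d8,24), D(d8,22), I(d1,20)
K→slot 4; J→slot 8; C→slot 3; A→slot 6; B→slot 1; G→slot 10; H→slot 5; E→slot 7; F→slot 2; D skipped; I skipped.
Profit = 55 + 24 + 76 + 96 + 35 + 58 + 26 + 80 + 51 = 501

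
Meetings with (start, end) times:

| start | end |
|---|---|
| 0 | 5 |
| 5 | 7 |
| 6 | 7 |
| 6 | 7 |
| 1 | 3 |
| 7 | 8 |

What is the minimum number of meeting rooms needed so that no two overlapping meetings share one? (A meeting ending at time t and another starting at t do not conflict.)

3

Count concurrent intervals with a sweep; the peak is the room count.
starts: [0, 1, 5, 6, 6, 7]
ends:   [3, 5, 7, 7, 7, 8]
s0→1 s1→2 e3→1 e5→0 s5→1 s6→2 s6→3  — peak 3.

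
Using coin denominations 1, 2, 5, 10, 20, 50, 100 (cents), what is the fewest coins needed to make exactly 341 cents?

6

341 − 3×100→41 − 2×20→1 − 1×1→0
Total coins = 3 + 2 + 1 = 6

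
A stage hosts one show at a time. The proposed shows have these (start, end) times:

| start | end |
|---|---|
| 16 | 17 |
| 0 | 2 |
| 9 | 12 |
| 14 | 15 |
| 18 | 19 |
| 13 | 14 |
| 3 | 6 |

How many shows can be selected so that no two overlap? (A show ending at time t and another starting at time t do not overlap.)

By end time: (0,2), (3,6), (9,12), (13,14), (14,15), (16,17), (18,19).
Pick (0,2); next start ≥ 2 → (3,6); next start ≥ 6 → (9,12); next start ≥ 12 → (13,14); next start ≥ 14 → (14,15); next start ≥ 15 → (16,17); next start ≥ 17 → (18,19).
Selected 7 shows.

7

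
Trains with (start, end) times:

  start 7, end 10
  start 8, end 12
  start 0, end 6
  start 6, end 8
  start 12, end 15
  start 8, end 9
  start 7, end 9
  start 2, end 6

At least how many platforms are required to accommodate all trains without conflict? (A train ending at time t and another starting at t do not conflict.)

The answer is the maximum number of intervals overlapping at any instant.
Events (time:±→running): 0:+→1 2:+→2 6:-→1 6:-→0 6:+→1 7:+→2 7:+→3 8:-→2 8:+→3 8:+→4 … peak 4.

4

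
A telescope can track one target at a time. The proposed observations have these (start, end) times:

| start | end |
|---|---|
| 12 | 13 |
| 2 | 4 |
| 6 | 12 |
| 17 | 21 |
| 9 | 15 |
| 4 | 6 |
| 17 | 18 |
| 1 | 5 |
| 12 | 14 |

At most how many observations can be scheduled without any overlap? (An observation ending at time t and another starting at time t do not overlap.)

5

Sorted by end: (2,4)  (1,5)  (4,6)  (6,12)  (12,13)  (12,14)  (9,15)  (17,18)  (17,21)
take (2,4); take (4,6); take (6,12); take (12,13); skip (12,14); take (17,18).
Selected 5 observations.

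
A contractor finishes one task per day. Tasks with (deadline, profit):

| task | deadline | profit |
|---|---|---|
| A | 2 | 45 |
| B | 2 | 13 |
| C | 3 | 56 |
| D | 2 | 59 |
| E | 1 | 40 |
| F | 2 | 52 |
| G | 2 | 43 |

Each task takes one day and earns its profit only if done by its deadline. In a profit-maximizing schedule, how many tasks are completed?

Sort by profit descending; place each in the latest free slot ≤ its deadline.
By profit: D(d2,59), C(d3,56), F(d2,52), A(d2,45), G(d2,43), E(d1,40), B(d2,13)
D→slot 2; C→slot 3; F→slot 1; A skipped; G skipped; E skipped; B skipped.
3 of 7 scheduled.

3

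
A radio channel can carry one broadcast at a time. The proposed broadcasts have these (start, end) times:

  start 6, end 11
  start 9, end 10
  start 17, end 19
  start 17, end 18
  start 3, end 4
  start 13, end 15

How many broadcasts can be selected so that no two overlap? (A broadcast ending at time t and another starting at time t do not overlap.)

Sorted by end: (3,4)  (9,10)  (6,11)  (13,15)  (17,18)  (17,19)
take (3,4); take (9,10); skip (6,11); take (13,15); take (17,18).
Selected 4 broadcasts.

4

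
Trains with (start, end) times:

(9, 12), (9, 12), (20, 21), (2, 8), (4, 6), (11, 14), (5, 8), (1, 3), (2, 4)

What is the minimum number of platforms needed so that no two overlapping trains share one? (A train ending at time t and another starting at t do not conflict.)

Count concurrent intervals with a sweep; the peak is the room count.
Events (time:±→running): 1:+→1 2:+→2 2:+→3 … peak 3.

3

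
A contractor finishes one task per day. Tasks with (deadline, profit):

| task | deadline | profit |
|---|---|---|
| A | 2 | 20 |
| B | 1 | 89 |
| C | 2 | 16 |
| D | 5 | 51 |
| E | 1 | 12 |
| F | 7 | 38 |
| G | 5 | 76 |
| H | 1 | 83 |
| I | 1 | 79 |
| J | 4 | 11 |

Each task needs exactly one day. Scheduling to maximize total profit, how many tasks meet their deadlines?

Take jobs in profit order; each goes to the latest open slot no later than its deadline.
By profit: B(d1,89), H(d1,83), I(d1,79), G(d5,76), D(d5,51), F(d7,38), A(d2,20), C(d2,16), E(d1,12), J(d4,11)
B→slot 1; H skipped; I skipped; G→slot 5; D→slot 4; F→slot 7; A→slot 2; C skipped; E skipped; J→slot 3.
6 of 10 scheduled.

6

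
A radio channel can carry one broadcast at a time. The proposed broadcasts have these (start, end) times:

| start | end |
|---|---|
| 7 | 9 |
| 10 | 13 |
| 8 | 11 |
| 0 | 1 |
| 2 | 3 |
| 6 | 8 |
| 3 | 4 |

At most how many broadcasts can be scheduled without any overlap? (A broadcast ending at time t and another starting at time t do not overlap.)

Sorted by end: (0,1)  (2,3)  (3,4)  (6,8)  (7,9)  (8,11)  (10,13)
take (0,1); take (2,3); take (3,4); take (6,8); take (8,11); skip (10,13).
Selected 5 broadcasts.

5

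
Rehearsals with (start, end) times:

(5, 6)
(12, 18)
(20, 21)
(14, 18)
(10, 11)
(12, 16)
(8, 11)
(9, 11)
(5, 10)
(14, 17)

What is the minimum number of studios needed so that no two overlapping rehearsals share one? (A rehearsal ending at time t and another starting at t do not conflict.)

starts: [5, 5, 8, 9, 10, 12, 12, 14, 14, 20]
ends:   [6, 10, 11, 11, 11, 16, 17, 18, 18, 21]
s5→1 s5→2 e6→1 s8→2 s9→3 e10→2 s10→3 e11→2 e11→1 e11→0 s12→1 s12→2 s14→3 s14→4  — peak 4.

4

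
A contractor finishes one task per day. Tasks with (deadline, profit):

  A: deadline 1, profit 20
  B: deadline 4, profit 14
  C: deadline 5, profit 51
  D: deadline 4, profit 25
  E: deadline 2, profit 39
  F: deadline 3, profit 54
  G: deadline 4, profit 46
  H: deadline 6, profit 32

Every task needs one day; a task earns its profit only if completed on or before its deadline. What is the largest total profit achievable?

247

Take jobs in profit order; each goes to the latest open slot no later than its deadline.
Profit order: F=54 C=51 G=46 E=39 H=32 D=25 A=20 B=14
Assign: F→slot 3, C→slot 5, G→slot 4, E→slot 2, H→slot 6, D→slot 1, A skipped, B skipped.
Slots: [1:D] [2:E] [3:F] [4:G] [5:C] [6:H]
Profit = 25 + 39 + 54 + 46 + 51 + 32 = 247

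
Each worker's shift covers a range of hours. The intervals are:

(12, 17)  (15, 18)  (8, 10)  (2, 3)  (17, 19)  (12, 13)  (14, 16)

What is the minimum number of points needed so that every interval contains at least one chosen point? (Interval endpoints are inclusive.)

5

By right end: [2,3]  [8,10]  [12,13]  [14,16]  [12,17]  [15,18]  [17,19]
[2,3] uncovered → point at 3; [8,10] uncovered → point at 10; [12,13] uncovered → point at 13; [14,16] uncovered → point at 16; [17,19] uncovered → point at 19.
Points: 3, 10, 13, 16, 19 (5 total).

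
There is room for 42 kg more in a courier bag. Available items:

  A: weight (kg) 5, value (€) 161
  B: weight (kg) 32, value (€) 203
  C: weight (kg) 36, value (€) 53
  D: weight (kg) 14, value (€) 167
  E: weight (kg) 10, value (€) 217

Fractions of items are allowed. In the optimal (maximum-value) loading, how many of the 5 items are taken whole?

Greedy by value/weight ratio, highest first.
Ratios (sorted): A 32.20, E 21.70, D 11.93, B 6.34, C 1.47
take A (5 @ 161); take E (10 @ 217); take D (14 @ 167); take 13/32 of B → 82.47. Capacity used 42/42.
3 item(s) taken whole; one partial (take 13/32 of B).

3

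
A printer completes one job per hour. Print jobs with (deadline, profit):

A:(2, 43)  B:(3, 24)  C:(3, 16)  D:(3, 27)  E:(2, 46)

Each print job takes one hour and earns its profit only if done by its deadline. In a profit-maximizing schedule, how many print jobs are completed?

3

By profit: E(d2,46), A(d2,43), D(d3,27), B(d3,24), C(d3,16)
E→slot 2; A→slot 1; D→slot 3; B skipped; C skipped.
3 of 5 scheduled.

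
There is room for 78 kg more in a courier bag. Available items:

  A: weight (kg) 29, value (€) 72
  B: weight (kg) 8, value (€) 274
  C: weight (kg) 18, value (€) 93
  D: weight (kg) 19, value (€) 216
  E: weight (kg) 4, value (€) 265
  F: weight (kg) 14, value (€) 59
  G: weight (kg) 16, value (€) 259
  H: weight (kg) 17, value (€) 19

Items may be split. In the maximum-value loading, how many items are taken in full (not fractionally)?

5

Order: E (265/4=66.25) > B (274/8=34.25) > G (259/16=16.19) > D (216/19=11.37) > C (93/18=5.17) > F (59/14=4.21) > A (72/29=2.48) > H (19/17=1.12)
Fill: take E (4 @ 265) → take B (8 @ 274) → take G (16 @ 259) → take D (19 @ 216) → take C (18 @ 93) → take 13/14 of F → 54.79; 78/78 used.
5 item(s) taken whole; one partial (take 13/14 of F).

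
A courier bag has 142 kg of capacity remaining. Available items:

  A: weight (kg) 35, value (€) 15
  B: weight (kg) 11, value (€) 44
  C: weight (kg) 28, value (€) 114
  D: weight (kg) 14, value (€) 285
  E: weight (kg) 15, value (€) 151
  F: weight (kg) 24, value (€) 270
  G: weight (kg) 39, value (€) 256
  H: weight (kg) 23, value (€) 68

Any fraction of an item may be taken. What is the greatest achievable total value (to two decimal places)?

1152.52

Sort by value per unit weight and fill in that order.
Order: D (285/14=20.36) > F (270/24=11.25) > E (151/15=10.07) > G (256/39=6.56) > C (114/28=4.07) > B (44/11=4.00) > H (68/23=2.96) > A (15/35=0.43)
Fill: take D (14 @ 285) → take F (24 @ 270) → take E (15 @ 151) → take G (39 @ 256) → take C (28 @ 114) → take B (11 @ 44) → take 11/23 of H → 32.52; 142/142 used.
Total value = 1152.52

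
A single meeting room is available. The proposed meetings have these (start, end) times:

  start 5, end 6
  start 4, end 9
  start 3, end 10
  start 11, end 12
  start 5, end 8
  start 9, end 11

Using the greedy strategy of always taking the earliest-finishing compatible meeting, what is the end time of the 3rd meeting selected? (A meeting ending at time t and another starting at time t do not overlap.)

Order by finish time; keep every interval that doesn't clash with the previous kept one.
Sorted by end: (5,6)  (5,8)  (4,9)  (3,10)  (9,11)  (11,12)
take (5,6); skip (5,8); skip (4,9); take (9,11); take (11,12).
Selected: (5,6) (9,11) (11,12)

12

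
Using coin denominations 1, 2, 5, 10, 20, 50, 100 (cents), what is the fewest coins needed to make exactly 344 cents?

7

Use the largest denomination that fits, subtract, and repeat.
344 = 3×100 + 2×20 + 2×2
Total coins = 3 + 2 + 2 = 7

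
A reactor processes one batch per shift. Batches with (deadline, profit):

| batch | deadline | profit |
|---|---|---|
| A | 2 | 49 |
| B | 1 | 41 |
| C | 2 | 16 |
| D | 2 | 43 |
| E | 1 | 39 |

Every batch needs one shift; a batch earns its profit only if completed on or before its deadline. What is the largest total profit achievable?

Take jobs in profit order; each goes to the latest open slot no later than its deadline.
Profit order: A=49 D=43 B=41 E=39 C=16
Assign: A→slot 2, D→slot 1, B skipped, E skipped, C skipped.
Slots: [1:D] [2:A]
Profit = 43 + 49 = 92

92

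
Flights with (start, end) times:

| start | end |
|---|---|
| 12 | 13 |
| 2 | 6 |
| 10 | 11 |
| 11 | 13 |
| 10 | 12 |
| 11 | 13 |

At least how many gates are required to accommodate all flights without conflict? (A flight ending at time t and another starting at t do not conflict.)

The answer is the maximum number of intervals overlapping at any instant.
starts: [2, 10, 10, 11, 11, 12]
ends:   [6, 11, 12, 13, 13, 13]
s2→1 e6→0 s10→1 s10→2 e11→1 s11→2 s11→3  — peak 3.

3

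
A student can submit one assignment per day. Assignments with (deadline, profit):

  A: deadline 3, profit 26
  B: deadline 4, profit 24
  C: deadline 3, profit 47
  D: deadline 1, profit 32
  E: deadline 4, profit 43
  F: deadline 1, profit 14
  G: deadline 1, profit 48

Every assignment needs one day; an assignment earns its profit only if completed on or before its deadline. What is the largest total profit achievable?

164

Take jobs in profit order; each goes to the latest open slot no later than its deadline.
Profit order: G=48 C=47 E=43 D=32 A=26 B=24 F=14
Assign: G→slot 1, C→slot 3, E→slot 4, D skipped, A→slot 2, B skipped, F skipped.
Slots: [1:G] [2:A] [3:C] [4:E]
Profit = 48 + 26 + 47 + 43 = 164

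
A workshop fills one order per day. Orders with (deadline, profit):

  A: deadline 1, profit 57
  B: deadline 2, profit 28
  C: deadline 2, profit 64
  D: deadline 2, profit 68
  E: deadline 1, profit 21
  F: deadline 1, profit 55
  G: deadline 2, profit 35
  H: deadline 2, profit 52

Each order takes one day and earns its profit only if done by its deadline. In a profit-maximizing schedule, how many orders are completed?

2

Profit order: D=68 C=64 A=57 F=55 H=52 G=35 B=28 E=21
Assign: D→slot 2, C→slot 1, A skipped, F skipped, H skipped, G skipped, B skipped, E skipped.
Slots: [1:C] [2:D]
2 of 8 scheduled.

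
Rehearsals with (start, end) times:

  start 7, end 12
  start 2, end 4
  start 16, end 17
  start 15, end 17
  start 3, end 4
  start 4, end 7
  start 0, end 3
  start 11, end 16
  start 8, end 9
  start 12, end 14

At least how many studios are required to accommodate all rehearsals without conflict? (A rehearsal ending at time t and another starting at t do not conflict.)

2

Count concurrent intervals with a sweep; the peak is the room count.
Events (time:±→running): 0:+→1 2:+→2 … peak 2.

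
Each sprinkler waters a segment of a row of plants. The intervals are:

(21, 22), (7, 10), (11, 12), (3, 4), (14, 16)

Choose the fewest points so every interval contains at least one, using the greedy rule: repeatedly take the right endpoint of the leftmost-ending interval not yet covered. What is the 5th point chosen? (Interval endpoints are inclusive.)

Process intervals by earliest right end; each time one isn't hit yet, stab at its right endpoint.
Sorted: [3,4] [7,10] [11,12] [14,16] [21,22]
{[3,4]} hit by 4; {[7,10]} hit by 10; {[11,12]} hit by 12; {[14,16]} hit by 16; {[21,22]} hit by 22.
Points: 4, 10, 12, 16, 22 (5 total).

22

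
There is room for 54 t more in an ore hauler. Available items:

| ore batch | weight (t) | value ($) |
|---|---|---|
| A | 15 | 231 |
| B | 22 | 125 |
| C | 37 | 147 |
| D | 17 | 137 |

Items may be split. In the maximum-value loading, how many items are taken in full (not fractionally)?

Sort by value per unit weight and fill in that order.
Ratios (sorted): A 15.40, D 8.06, B 5.68, C 3.97
take A (15 @ 231); take D (17 @ 137); take B (22 @ 125). Capacity used 54/54.
3 item(s) taken whole.

3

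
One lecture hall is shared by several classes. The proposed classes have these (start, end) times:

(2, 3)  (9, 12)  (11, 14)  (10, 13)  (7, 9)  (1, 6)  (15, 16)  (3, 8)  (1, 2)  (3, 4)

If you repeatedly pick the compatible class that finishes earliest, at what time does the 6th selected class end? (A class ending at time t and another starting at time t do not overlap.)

16

Order by finish time; keep every interval that doesn't clash with the previous kept one.
By end time: (1,2), (2,3), (3,4), (1,6), (3,8), (7,9), (9,12), (10,13), (11,14), (15,16).
Pick (1,2); next start ≥ 2 → (2,3); next start ≥ 3 → (3,4); next start ≥ 4 → (7,9); next start ≥ 9 → (9,12); next start ≥ 12 → (15,16).
Selected: (1,2) (2,3) (3,4) (7,9) (9,12) (15,16)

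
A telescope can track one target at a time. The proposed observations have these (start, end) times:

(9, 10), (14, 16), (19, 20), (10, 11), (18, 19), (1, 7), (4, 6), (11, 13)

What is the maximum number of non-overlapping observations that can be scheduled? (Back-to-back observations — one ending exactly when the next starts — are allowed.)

Order by finish time; keep every interval that doesn't clash with the previous kept one.
By end time: (4,6), (1,7), (9,10), (10,11), (11,13), (14,16), (18,19), (19,20).
Pick (4,6); next start ≥ 6 → (9,10); next start ≥ 10 → (10,11); next start ≥ 11 → (11,13); next start ≥ 13 → (14,16); next start ≥ 16 → (18,19); next start ≥ 19 → (19,20).
Selected 7 observations.

7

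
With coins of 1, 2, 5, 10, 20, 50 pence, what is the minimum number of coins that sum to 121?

4

Use the largest denomination that fits, subtract, and repeat.
121 − 2×50→21 − 1×20→1 − 1×1→0
Total coins = 2 + 1 + 1 = 4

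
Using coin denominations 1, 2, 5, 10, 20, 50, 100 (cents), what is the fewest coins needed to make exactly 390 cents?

Use the largest denomination that fits, subtract, and repeat.
390 = 3×100 + 1×50 + 2×20
Total coins = 3 + 1 + 2 = 6

6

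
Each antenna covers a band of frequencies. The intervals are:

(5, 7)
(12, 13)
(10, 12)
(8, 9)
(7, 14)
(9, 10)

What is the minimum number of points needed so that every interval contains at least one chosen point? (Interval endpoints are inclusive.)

3

Sort by right endpoint; whenever an interval is uncovered, place a point at its right end.
By right end: [5,7]  [8,9]  [9,10]  [10,12]  [12,13]  [7,14]
[5,7] uncovered → point at 7; [8,9] uncovered → point at 9; [10,12] uncovered → point at 12.
Points: 7, 9, 12 (3 total).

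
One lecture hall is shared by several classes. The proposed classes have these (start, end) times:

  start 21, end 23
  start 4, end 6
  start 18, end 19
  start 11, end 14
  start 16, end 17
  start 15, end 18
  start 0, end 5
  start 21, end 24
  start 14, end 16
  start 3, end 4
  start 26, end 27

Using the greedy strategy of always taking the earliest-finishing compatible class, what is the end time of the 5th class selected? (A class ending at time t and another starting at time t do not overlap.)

17

Sorted by end: (3,4)  (0,5)  (4,6)  (11,14)  (14,16)  (16,17)  (15,18)  (18,19)  (21,23)  (21,24)  (26,27)
take (3,4); take (4,6); take (11,14); take (14,16); take (16,17); take (18,19); take (21,23); take (26,27).
Selected: (3,4) (4,6) (11,14) (14,16) (16,17) (18,19) (21,23) (26,27)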